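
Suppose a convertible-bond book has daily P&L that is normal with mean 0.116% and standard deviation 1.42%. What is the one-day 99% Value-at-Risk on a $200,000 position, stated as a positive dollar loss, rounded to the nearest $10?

At 99% one-sided, z = 2.326.
VaR = −μ + z·σ = −(0.116%) + 2.326 × 1.42% = 3.187%.
On $200,000: 0.03187 × $200,000 = $6,374.

$6,370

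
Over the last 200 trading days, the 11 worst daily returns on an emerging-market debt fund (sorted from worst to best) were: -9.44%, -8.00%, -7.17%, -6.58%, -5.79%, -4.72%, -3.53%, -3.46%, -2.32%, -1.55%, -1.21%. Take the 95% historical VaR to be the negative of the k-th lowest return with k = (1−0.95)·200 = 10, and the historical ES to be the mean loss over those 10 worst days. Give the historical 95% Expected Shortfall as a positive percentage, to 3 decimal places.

The 10 worst returns sum to -52.56%.
ES = −(-52.56%) / 10 = 5.256%.

5.256%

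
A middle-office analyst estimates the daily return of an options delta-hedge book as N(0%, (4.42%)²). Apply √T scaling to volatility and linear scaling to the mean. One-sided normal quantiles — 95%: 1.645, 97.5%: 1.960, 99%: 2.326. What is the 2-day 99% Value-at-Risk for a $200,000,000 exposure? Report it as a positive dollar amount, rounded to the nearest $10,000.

$29,080,000

σ_{2d} = 4.42% × √2 = 6.251%.
VaR = 2.326 × 6.251% = 14.540%.
On $200,000,000: 0.14540 × $200,000,000 = $29,080,000.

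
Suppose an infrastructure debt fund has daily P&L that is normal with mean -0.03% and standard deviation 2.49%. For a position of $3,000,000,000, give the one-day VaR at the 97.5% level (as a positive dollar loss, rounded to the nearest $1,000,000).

At 97.5% one-sided, z = 1.960.
VaR = −μ + z·σ = −(-0.03%) + 1.960 × 2.49% = 4.910%.
On $3,000,000,000: 0.04910 × $3,000,000,000 = $147,300,000.

$147,000,000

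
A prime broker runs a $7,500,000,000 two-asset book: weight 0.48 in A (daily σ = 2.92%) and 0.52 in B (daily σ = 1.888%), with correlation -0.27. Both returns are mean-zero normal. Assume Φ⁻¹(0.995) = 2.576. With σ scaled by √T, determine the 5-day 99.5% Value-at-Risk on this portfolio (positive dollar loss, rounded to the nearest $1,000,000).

$639,000,000

σ_p = √(0.48²·2.92² + 0.52²·1.888² + 2·-0.27·0.48·0.52·2.92·1.888) = 1.478%.
σ_{5d} = 1.478% × √5 = 3.305%.
VaR = 2.576 × 3.305% = 8.514%; on $7,500,000,000 that is $638,550,000.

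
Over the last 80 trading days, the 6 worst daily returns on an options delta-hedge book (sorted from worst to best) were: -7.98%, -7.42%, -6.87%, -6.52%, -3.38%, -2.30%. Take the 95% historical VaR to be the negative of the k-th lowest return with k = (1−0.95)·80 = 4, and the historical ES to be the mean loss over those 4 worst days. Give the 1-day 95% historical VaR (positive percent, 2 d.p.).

k = 4; the 4th lowest return is -6.52%, so VaR = 6.52%.

6.52%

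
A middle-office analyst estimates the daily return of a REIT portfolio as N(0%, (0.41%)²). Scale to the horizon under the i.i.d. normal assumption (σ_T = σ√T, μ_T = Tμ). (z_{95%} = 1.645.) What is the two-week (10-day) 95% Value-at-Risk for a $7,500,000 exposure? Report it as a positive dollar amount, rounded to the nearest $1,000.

σ_{10d} = 0.41% × √10 = 1.297%.
VaR = 1.645 × 1.297% = 2.134%.
On $7,500,000: 0.02134 × $7,500,000 = $160,050.

$160,000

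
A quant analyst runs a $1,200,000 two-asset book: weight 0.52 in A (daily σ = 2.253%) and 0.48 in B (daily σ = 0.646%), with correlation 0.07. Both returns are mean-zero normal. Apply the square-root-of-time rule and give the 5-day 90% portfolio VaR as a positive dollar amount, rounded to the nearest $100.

$42,400

σ_p = √(0.52²·2.253² + 0.48²·0.646² + 2·0.07·0.52·0.48·2.253·0.646) = 1.233%.
σ_{5d} = 1.233% × √5 = 2.757%.
z(90%) = 1.282.
VaR = 1.282 × 2.757% = 3.534%; on $1,200,000 that is $42,408.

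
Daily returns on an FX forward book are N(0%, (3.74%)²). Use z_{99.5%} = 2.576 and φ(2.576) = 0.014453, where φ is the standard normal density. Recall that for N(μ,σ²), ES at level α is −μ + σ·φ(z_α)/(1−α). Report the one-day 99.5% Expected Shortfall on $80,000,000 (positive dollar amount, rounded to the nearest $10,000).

$8,650,000

Tail multiplier: φ(z)/(1−α) = 0.014453 / 0.005 = 2.891.
ES = 3.74% × 2.891 = 10.812%.
On $80,000,000: 0.10812 × $80,000,000 = $8,649,600.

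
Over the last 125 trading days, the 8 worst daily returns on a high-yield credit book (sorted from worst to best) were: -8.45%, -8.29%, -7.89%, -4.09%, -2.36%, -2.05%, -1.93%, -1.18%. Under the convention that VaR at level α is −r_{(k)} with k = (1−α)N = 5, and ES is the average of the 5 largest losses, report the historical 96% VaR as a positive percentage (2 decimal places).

2.36%

k = 5; the 5th lowest return is -2.36%, so VaR = 2.36%.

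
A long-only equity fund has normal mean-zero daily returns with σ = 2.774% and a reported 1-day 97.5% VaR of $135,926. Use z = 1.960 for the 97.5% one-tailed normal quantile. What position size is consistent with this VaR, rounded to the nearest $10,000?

VaR as a fraction of value: z·σ = 1.960 × 2.774% = 5.43704%.
Position = $135,926 / 0.0543704 = $2,500,000.

$2,500,000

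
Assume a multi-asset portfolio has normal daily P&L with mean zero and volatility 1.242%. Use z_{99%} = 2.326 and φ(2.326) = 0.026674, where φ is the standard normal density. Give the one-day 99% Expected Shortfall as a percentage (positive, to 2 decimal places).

Tail multiplier: φ(z)/(1−α) = 0.026674 / 0.01 = 2.667.
ES = 1.242% × 2.667 = 3.312%.

3.31%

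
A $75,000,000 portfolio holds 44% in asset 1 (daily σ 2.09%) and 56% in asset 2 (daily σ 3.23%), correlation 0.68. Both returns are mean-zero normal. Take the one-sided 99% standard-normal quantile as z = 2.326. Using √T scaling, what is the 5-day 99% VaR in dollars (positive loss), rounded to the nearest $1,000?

$9,853,000

σ_p = √(0.44²·2.09² + 0.56²·3.23² + 2·0.68·0.44·0.56·2.09·3.23) = 2.526%.
σ_{5d} = 2.526% × √5 = 5.648%.
VaR = 2.326 × 5.648% = 13.137%; on $75,000,000 that is $9,852,750.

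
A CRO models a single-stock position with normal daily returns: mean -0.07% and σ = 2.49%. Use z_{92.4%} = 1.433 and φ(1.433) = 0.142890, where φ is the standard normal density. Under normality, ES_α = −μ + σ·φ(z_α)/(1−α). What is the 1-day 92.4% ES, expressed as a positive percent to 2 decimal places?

Tail multiplier: φ(z)/(1−α) = 0.142890 / 0.076 = 1.880.
ES = −(-0.07%) + 2.49% × 1.880 = 4.751%.

4.75%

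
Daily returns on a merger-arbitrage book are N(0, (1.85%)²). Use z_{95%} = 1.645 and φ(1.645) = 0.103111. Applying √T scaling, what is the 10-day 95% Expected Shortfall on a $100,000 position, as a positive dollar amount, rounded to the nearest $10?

σ_{10d} = 1.85% × √10 = 5.850%.
ES multiplier = φ(z)/(1−α) = 0.103111/0.05 = 2.062.
ES = 5.850% × 2.062 = 12.063%; on $100,000: $12,063.

$12,060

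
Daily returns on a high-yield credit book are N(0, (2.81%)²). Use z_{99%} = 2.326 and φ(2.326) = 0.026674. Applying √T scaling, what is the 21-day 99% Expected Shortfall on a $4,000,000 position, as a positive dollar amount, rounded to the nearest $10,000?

$1,370,000

σ_{21d} = 2.81% × √21 = 12.877%.
ES multiplier = φ(z)/(1−α) = 0.026674/0.01 = 2.667.
ES = 12.877% × 2.667 = 34.343%; on $4,000,000: $1,373,720.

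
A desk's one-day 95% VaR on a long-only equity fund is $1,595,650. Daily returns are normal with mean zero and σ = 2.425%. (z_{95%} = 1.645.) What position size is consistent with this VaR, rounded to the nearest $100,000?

$40,000,000

VaR as a fraction of value: z·σ = 1.645 × 2.425% = 3.98913%.
Position = $1,595,650 / 0.0398913 = $40,000,000.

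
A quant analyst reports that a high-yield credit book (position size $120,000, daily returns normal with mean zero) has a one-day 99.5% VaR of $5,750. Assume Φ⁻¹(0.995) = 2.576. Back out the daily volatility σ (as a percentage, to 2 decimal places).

1.86%

VaR as a fraction: $5,750 / $120,000 = 4.792%.
σ = VaR / z = 4.792% / 2.576 = 1.860%.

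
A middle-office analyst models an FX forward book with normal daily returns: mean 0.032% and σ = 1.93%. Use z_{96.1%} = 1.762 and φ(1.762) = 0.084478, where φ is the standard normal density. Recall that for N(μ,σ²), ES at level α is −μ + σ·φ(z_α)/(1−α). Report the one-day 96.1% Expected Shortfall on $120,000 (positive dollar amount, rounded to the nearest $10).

$4,980

Tail multiplier: φ(z)/(1−α) = 0.084478 / 0.039 = 2.166.
ES = −(0.032%) + 1.93% × 2.166 = 4.148%.
On $120,000: 0.04148 × $120,000 = $4,978.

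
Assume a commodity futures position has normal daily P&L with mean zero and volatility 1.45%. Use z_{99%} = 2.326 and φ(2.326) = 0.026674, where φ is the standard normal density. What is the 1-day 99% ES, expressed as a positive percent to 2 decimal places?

3.87%

Tail multiplier: φ(z)/(1−α) = 0.026674 / 0.01 = 2.667.
ES = 1.45% × 2.667 = 3.867%.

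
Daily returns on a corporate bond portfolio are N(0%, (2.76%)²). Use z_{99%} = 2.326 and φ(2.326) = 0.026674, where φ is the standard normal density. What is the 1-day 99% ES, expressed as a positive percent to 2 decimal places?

Tail multiplier: φ(z)/(1−α) = 0.026674 / 0.01 = 2.667.
ES = 2.76% × 2.667 = 7.361%.

7.36%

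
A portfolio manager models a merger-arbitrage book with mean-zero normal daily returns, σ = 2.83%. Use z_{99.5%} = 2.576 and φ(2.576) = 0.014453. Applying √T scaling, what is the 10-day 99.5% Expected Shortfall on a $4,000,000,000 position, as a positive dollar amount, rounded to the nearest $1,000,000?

σ_{10d} = 2.83% × √10 = 8.949%.
ES multiplier = φ(z)/(1−α) = 0.014453/0.005 = 2.891.
ES = 8.949% × 2.891 = 25.872%; on $4,000,000,000: $1,034,880,000.

$1,035,000,000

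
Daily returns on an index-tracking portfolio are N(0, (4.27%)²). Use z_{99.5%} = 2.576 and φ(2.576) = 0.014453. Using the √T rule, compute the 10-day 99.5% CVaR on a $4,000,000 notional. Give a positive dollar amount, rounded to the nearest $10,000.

σ_{10d} = 4.27% × √10 = 13.503%.
ES multiplier = φ(z)/(1−α) = 0.014453/0.005 = 2.891.
ES = 13.503% × 2.891 = 39.037%; on $4,000,000: $1,561,480.

$1,560,000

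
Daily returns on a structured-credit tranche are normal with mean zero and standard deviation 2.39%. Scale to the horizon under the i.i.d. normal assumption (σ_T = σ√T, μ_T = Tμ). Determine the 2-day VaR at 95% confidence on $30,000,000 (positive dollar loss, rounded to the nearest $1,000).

$1,668,000

At 95%, z = 1.645.
σ_{2d} = 2.39% × √2 = 3.380%.
VaR = 1.645 × 3.380% = 5.560%.
On $30,000,000: 0.05560 × $30,000,000 = $1,668,000.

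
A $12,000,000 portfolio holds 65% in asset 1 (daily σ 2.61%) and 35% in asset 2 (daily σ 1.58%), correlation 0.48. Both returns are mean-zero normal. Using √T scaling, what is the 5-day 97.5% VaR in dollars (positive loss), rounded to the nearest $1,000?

$1,063,000

σ_p = √(0.65²·2.61² + 0.35²·1.58² + 2·0.48·0.65·0.35·2.61·1.58) = 2.021%.
σ_{5d} = 2.021% × √5 = 4.519%.
z(97.5%) = 1.960.
VaR = 1.960 × 4.519% = 8.857%; on $12,000,000 that is $1,062,840.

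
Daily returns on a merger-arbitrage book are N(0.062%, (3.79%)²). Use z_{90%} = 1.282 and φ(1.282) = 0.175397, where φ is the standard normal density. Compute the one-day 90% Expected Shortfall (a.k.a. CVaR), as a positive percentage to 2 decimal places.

Tail multiplier: φ(z)/(1−α) = 0.175397 / 0.1 = 1.754.
ES = −(0.062%) + 3.79% × 1.754 = 6.586%.

6.59%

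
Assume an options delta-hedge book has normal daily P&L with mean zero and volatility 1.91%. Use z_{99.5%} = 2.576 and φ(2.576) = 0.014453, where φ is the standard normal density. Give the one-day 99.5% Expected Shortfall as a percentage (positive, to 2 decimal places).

Tail multiplier: φ(z)/(1−α) = 0.014453 / 0.005 = 2.891.
ES = 1.91% × 2.891 = 5.522%.

5.52%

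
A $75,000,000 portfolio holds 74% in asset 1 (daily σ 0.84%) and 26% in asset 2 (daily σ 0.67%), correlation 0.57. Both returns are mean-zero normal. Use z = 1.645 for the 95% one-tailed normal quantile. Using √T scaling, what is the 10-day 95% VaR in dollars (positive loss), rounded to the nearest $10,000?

σ_p = √(0.74²·0.84² + 0.26²·0.67² + 2·0.57·0.74·0.26·0.84·0.67) = 0.735%.
σ_{10d} = 0.735% × √10 = 2.324%.
VaR = 1.645 × 2.324% = 3.823%; on $75,000,000 that is $2,867,250.

$2,870,000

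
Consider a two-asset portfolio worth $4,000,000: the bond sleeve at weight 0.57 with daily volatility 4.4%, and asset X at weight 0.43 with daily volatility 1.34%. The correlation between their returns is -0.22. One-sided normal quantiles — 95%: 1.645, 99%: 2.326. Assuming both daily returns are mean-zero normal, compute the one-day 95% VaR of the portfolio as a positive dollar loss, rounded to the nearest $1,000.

σ_p² = 0.57²·4.4² + 0.43²·1.34² + 2·-0.22·0.57·0.43·4.4·1.34 = 5.9862 (%²).
σ_p = √5.9862 = 2.447%.
VaR = 1.645 × 2.447% = 4.025%; on $4,000,000 that is $161,000.

$161,000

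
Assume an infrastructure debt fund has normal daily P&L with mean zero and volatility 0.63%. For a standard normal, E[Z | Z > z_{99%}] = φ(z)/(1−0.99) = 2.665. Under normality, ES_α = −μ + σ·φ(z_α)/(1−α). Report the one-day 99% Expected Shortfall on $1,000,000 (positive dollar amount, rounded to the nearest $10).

ES = 0.63% × 2.665 = 1.679%.
On $1,000,000: 0.01679 × $1,000,000 = $16,790.

$16,790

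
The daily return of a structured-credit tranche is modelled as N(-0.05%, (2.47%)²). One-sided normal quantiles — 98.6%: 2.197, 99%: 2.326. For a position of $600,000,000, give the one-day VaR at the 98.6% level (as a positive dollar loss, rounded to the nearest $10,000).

$32,860,000

VaR = −μ + z·σ = −(-0.05%) + 2.197 × 2.47% = 5.477%.
On $600,000,000: 0.05477 × $600,000,000 = $32,862,000.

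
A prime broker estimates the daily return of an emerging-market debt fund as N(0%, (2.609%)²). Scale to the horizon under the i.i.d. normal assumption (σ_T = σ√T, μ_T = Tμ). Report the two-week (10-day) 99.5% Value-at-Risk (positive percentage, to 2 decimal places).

At 99.5%, z = 2.576.
σ_{10d} = 2.609% × √10 = 8.250%.
VaR = 2.576 × 8.250% = 21.252%.

21.25%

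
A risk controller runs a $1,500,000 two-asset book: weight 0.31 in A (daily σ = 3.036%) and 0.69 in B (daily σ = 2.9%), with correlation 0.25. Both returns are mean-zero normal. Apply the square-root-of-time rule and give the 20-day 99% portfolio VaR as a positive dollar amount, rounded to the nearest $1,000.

$377,000

σ_p = √(0.31²·3.036² + 0.69²·2.9² + 2·0.25·0.31·0.69·3.036·2.9) = 2.415%.
σ_{20d} = 2.415% × √20 = 10.800%.
z(99%) = 2.326.
VaR = 2.326 × 10.800% = 25.121%; on $1,500,000 that is $376,815.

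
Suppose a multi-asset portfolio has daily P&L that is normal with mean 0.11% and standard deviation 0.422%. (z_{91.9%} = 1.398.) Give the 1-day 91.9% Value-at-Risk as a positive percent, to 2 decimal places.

VaR = −μ + z·σ = −(0.11%) + 1.398 × 0.422% = 0.480%.

0.48%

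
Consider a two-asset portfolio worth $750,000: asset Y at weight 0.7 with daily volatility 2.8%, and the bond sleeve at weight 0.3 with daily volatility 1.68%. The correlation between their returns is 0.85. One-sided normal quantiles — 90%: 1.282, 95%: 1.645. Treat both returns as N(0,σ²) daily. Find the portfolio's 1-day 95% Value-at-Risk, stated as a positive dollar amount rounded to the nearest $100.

σ_p² = 0.7²·2.8² + 0.3²·1.68² + 2·0.85·0.7·0.3·2.8·1.68 = 5.7749 (%²).
σ_p = √5.7749 = 2.403%.
VaR = 1.645 × 2.403% = 3.953%; on $750,000 that is $29,647.

$29,600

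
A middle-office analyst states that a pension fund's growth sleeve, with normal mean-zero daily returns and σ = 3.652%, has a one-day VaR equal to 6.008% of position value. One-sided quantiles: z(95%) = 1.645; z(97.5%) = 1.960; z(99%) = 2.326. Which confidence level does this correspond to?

95%

Implied z = VaR/σ = 6.008 / 3.652 = 1.645.
This matches z(95%) = 1.645.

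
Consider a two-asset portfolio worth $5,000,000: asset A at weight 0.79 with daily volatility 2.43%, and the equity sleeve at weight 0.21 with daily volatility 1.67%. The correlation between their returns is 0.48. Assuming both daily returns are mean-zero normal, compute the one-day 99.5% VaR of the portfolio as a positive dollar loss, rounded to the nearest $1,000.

$272,000

σ_p² = 0.79²·2.43² + 0.21²·1.67² + 2·0.48·0.79·0.21·2.43·1.67 = 4.4545 (%²).
σ_p = √4.4545 = 2.111%.
At 99.5%, z = 2.576.
VaR = 2.576 × 2.111% = 5.438%; on $5,000,000 that is $271,900.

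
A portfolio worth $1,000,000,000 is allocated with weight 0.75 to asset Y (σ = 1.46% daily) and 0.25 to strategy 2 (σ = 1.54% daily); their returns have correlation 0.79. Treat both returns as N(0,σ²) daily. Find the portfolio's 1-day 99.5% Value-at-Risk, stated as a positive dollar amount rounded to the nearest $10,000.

σ_p² = 0.75²·1.46² + 0.25²·1.54² + 2·0.79·0.75·0.25·1.46·1.54 = 2.0133 (%²).
σ_p = √2.0133 = 1.419%.
At 99.5%, z = 2.576.
VaR = 2.576 × 1.419% = 3.655%; on $1,000,000,000 that is $36,550,000.

$36,550,000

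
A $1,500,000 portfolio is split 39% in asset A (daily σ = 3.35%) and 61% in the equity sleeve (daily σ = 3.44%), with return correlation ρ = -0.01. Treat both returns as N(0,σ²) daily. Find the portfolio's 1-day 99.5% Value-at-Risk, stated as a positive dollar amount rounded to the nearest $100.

σ_p² = 0.39²·3.35² + 0.61²·3.44² + 2·-0.01·0.39·0.61·3.35·3.44 = 6.0554 (%²).
σ_p = √6.0554 = 2.461%.
At 99.5%, z = 2.576.
VaR = 2.576 × 2.461% = 6.340%; on $1,500,000 that is $95,100.

$95,100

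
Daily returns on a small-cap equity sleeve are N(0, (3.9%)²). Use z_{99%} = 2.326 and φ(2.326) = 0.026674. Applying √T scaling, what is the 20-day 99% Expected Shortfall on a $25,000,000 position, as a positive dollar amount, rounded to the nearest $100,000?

σ_{20d} = 3.9% × √20 = 17.441%.
ES multiplier = φ(z)/(1−α) = 0.026674/0.01 = 2.667.
ES = 17.441% × 2.667 = 46.515%; on $25,000,000: $11,628,750.

$11,600,000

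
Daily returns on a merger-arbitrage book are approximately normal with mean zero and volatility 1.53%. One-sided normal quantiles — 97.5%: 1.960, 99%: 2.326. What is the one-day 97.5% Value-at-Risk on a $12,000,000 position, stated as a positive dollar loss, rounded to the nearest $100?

VaR = z·σ = 1.960 × 1.53% = 2.999%.
On $12,000,000: 0.02999 × $12,000,000 = $359,880.

$359,900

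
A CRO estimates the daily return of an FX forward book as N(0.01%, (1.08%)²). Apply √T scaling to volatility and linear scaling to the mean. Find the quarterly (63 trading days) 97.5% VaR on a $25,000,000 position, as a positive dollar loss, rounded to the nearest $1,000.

At 97.5%, z = 1.960.
σ_{63d} = 1.08% × √63 = 8.572%; μ_{63d} = 63 × 0.01% = 0.630%.
VaR = −(0.630%) + 1.960 × 8.572% = 16.171%.
On $25,000,000: 0.16171 × $25,000,000 = $4,042,750.

$4,043,000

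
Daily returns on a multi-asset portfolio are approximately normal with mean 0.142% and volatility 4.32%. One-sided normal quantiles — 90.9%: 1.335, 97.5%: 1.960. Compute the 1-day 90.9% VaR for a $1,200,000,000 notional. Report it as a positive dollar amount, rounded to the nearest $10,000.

VaR = −μ + z·σ = −(0.142%) + 1.335 × 4.32% = 5.625%.
On $1,200,000,000: 0.05625 × $1,200,000,000 = $67,500,000.

$67,500,000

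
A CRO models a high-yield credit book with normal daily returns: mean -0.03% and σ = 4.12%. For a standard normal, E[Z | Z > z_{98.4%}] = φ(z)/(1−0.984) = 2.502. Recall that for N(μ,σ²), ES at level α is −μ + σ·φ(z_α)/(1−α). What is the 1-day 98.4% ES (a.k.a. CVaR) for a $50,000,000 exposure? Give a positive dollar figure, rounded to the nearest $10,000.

$5,170,000

ES = −(-0.03%) + 4.12% × 2.502 = 10.338%.
On $50,000,000: 0.10338 × $50,000,000 = $5,169,000.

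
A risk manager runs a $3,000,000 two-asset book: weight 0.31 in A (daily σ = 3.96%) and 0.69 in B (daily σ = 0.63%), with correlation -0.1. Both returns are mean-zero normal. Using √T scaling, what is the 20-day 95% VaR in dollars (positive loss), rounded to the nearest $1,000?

σ_p = √(0.31²·3.96² + 0.69²·0.63² + 2·-0.1·0.31·0.69·3.96·0.63) = 1.261%.
σ_{20d} = 1.261% × √20 = 5.639%.
z(95%) = 1.645.
VaR = 1.645 × 5.639% = 9.276%; on $3,000,000 that is $278,280.

$278,000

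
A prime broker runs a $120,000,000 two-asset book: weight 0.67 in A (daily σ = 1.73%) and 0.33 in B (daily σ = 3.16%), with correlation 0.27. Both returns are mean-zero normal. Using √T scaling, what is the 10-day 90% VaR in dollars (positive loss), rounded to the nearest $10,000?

$8,540,000

σ_p = √(0.67²·1.73² + 0.33²·3.16² + 2·0.27·0.67·0.33·1.73·3.16) = 1.756%.
σ_{10d} = 1.756% × √10 = 5.553%.
z(90%) = 1.282.
VaR = 1.282 × 5.553% = 7.119%; on $120,000,000 that is $8,542,800.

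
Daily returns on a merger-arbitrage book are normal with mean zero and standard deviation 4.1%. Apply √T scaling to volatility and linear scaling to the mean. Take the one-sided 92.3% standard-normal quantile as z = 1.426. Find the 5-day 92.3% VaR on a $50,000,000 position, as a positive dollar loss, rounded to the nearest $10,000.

σ_{5d} = 4.1% × √5 = 9.168%.
VaR = 1.426 × 9.168% = 13.074%.
On $50,000,000: 0.13074 × $50,000,000 = $6,537,000.

$6,540,000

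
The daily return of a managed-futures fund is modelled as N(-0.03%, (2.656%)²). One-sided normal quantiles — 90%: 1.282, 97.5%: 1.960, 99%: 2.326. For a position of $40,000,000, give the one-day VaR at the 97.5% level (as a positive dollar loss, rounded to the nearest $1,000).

$2,094,000

VaR = −μ + z·σ = −(-0.03%) + 1.960 × 2.656% = 5.236%.
On $40,000,000: 0.05236 × $40,000,000 = $2,094,400.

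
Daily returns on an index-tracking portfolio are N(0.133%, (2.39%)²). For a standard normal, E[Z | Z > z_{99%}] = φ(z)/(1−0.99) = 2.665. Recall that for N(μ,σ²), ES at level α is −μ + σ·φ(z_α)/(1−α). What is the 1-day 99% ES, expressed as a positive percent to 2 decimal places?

ES = −(0.133%) + 2.39% × 2.665 = 6.236%.

6.24%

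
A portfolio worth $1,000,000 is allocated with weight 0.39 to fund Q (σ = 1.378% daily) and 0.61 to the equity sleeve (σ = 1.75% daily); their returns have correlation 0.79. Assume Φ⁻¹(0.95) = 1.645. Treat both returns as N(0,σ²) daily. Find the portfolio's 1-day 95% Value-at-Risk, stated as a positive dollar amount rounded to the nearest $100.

σ_p² = 0.39²·1.378² + 0.61²·1.75² + 2·0.79·0.39·0.61·1.378·1.75 = 2.3348 (%²).
σ_p = √2.3348 = 1.528%.
VaR = 1.645 × 1.528% = 2.514%; on $1,000,000 that is $25,140.

$25,100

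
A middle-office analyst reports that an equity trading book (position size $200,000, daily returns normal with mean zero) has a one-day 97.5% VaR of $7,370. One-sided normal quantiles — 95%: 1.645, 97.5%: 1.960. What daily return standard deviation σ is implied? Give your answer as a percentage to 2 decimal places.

VaR as a fraction: $7,370 / $200,000 = 3.685%.
σ = VaR / z = 3.685% / 1.960 = 1.880%.

1.88%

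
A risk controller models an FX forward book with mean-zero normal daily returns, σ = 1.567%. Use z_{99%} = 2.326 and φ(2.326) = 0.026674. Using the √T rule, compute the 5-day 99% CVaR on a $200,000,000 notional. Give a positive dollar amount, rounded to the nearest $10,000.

$18,690,000

σ_{5d} = 1.567% × √5 = 3.504%.
ES multiplier = φ(z)/(1−α) = 0.026674/0.01 = 2.667.
ES = 3.504% × 2.667 = 9.345%; on $200,000,000: $18,690,000.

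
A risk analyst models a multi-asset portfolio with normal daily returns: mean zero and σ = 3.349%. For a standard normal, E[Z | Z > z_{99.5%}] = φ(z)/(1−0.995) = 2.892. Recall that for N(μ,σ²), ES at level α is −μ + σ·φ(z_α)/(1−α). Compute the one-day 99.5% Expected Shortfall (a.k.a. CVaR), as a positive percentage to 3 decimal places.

9.685%

ES = 3.349% × 2.892 = 9.685%.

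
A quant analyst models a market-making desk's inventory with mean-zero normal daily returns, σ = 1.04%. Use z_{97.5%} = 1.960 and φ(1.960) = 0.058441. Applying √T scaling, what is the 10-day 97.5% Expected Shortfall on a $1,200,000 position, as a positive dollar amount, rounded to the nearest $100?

σ_{10d} = 1.04% × √10 = 3.289%.
ES multiplier = φ(z)/(1−α) = 0.058441/0.025 = 2.338.
ES = 3.289% × 2.338 = 7.690%; on $1,200,000: $92,280.

$92,300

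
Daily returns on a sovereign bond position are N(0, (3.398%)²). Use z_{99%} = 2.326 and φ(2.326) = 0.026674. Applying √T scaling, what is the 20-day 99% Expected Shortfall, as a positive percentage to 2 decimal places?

σ_{20d} = 3.398% × √20 = 15.196%.
ES multiplier = φ(z)/(1−α) = 0.026674/0.01 = 2.667.
ES = 15.196% × 2.667 = 40.528%.

40.53%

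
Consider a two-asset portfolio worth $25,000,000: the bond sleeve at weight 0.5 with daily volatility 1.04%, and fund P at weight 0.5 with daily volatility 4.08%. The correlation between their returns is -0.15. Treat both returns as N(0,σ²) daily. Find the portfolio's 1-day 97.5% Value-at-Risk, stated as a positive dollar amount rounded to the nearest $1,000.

$994,000

σ_p² = 0.5²·1.04² + 0.5²·4.08² + 2·-0.15·0.5·0.5·1.04·4.08 = 4.1138 (%²).
σ_p = √4.1138 = 2.028%.
At 97.5%, z = 1.960.
VaR = 1.960 × 2.028% = 3.975%; on $25,000,000 that is $993,750.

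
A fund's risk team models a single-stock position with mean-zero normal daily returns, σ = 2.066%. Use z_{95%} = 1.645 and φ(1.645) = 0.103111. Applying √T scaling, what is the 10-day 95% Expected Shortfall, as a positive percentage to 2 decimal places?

13.47%

σ_{10d} = 2.066% × √10 = 6.533%.
ES multiplier = φ(z)/(1−α) = 0.103111/0.05 = 2.062.
ES = 6.533% × 2.062 = 13.471%.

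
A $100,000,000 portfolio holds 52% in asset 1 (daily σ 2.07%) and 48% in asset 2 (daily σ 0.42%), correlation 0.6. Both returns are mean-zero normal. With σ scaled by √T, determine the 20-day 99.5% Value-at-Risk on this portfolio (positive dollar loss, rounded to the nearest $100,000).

σ_p = √(0.52²·2.07² + 0.48²·0.42² + 2·0.6·0.52·0.48·2.07·0.42) = 1.208%.
σ_{20d} = 1.208% × √20 = 5.402%.
z(99.5%) = 2.576.
VaR = 2.576 × 5.402% = 13.916%; on $100,000,000 that is $13,916,000.

$13,900,000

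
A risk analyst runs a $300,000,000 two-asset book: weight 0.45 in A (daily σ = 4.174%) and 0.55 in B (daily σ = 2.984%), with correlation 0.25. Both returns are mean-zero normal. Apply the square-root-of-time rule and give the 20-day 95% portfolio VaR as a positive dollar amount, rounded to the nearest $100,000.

$61,500,000

σ_p = √(0.45²·4.174² + 0.55²·2.984² + 2·0.25·0.45·0.55·4.174·2.984) = 2.786%.
σ_{20d} = 2.786% × √20 = 12.459%.
z(95%) = 1.645.
VaR = 1.645 × 12.459% = 20.495%; on $300,000,000 that is $61,485,000.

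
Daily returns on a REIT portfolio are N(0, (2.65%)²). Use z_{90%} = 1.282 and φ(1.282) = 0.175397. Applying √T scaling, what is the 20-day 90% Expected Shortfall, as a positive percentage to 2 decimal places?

σ_{20d} = 2.65% × √20 = 11.851%.
ES multiplier = φ(z)/(1−α) = 0.175397/0.1 = 1.754.
ES = 11.851% × 1.754 = 20.787%.

20.79%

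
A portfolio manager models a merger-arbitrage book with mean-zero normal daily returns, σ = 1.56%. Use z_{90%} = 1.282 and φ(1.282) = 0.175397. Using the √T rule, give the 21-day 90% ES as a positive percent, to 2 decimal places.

σ_{21d} = 1.56% × √21 = 7.149%.
ES multiplier = φ(z)/(1−α) = 0.175397/0.1 = 1.754.
ES = 7.149% × 1.754 = 12.539%.

12.54%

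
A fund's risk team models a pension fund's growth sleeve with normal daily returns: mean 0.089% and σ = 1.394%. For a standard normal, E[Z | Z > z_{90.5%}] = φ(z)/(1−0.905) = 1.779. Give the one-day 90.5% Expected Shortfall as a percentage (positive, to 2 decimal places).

ES = −(0.089%) + 1.394% × 1.779 = 2.391%.

2.39%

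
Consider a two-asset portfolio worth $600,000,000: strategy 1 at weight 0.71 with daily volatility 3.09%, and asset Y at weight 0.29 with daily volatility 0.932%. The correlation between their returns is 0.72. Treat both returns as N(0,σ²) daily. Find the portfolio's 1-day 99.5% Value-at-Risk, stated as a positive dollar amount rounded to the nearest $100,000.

$37,000,000

σ_p² = 0.71²·3.09² + 0.29²·0.932² + 2·0.72·0.71·0.29·3.09·0.932 = 5.7401 (%²).
σ_p = √5.7401 = 2.396%.
At 99.5%, z = 2.576.
VaR = 2.576 × 2.396% = 6.172%; on $600,000,000 that is $37,032,000.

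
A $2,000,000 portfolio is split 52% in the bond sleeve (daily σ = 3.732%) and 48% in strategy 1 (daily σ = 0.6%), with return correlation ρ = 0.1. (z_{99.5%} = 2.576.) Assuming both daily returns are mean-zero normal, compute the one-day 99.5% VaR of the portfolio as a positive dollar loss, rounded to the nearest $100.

$102,500

σ_p² = 0.52²·3.732² + 0.48²·0.6² + 2·0.1·0.52·0.48·3.732·0.6 = 3.9608 (%²).
σ_p = √3.9608 = 1.990%.
VaR = 2.576 × 1.990% = 5.126%; on $2,000,000 that is $102,520.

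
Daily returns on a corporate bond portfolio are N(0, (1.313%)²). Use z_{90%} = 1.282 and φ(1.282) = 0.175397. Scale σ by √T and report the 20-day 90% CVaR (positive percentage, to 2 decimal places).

10.30%

σ_{20d} = 1.313% × √20 = 5.872%.
ES multiplier = φ(z)/(1−α) = 0.175397/0.1 = 1.754.
ES = 5.872% × 1.754 = 10.299%.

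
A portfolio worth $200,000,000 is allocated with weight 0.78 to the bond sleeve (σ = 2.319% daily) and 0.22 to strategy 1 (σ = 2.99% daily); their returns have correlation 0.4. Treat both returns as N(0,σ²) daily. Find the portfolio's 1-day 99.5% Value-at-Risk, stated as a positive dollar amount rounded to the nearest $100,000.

$11,100,000

σ_p² = 0.78²·2.319² + 0.22²·2.99² + 2·0.4·0.78·0.22·2.319·2.99 = 4.6564 (%²).
σ_p = √4.6564 = 2.158%.
At 99.5%, z = 2.576.
VaR = 2.576 × 2.158% = 5.559%; on $200,000,000 that is $11,118,000.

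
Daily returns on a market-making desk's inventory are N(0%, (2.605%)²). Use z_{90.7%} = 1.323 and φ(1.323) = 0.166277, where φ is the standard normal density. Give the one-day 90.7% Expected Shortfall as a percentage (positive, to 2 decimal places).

4.66%

Tail multiplier: φ(z)/(1−α) = 0.166277 / 0.093 = 1.788.
ES = 2.605% × 1.788 = 4.658%.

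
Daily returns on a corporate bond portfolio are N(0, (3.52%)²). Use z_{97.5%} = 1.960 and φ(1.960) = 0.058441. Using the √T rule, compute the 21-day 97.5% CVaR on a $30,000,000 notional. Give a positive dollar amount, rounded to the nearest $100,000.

$11,300,000

σ_{21d} = 3.52% × √21 = 16.131%.
ES multiplier = φ(z)/(1−α) = 0.058441/0.025 = 2.338.
ES = 16.131% × 2.338 = 37.714%; on $30,000,000: $11,314,200.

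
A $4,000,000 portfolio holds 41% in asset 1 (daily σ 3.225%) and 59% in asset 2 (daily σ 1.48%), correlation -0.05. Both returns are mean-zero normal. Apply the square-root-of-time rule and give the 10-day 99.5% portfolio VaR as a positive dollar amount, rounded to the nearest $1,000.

$504,000

σ_p = √(0.41²·3.225² + 0.59²·1.48² + 2·-0.05·0.41·0.59·3.225·1.48) = 1.548%.
σ_{10d} = 1.548% × √10 = 4.895%.
z(99.5%) = 2.576.
VaR = 2.576 × 4.895% = 12.610%; on $4,000,000 that is $504,400.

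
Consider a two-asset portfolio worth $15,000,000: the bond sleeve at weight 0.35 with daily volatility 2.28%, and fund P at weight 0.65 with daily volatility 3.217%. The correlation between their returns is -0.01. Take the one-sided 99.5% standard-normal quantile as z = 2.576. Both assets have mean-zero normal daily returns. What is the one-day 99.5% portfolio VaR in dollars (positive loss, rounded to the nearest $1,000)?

σ_p² = 0.35²·2.28² + 0.65²·3.217² + 2·-0.01·0.35·0.65·2.28·3.217 = 4.9759 (%²).
σ_p = √4.9759 = 2.231%.
VaR = 2.576 × 2.231% = 5.747%; on $15,000,000 that is $862,050.

$862,000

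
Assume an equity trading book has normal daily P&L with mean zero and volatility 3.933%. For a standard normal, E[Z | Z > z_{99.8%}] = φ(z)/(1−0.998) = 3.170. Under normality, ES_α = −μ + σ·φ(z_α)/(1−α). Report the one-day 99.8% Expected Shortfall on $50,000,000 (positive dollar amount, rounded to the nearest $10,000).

ES = 3.933% × 3.170 = 12.468%.
On $50,000,000: 0.12468 × $50,000,000 = $6,234,000.

$6,230,000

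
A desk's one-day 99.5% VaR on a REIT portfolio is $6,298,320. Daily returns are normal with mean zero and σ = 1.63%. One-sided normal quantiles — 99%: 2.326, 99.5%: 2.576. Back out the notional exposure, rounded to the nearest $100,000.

VaR as a fraction of value: z·σ = 2.576 × 1.63% = 4.19888%.
Position = $6,298,320 / 0.0419888 = $150,000,000.

$150,000,000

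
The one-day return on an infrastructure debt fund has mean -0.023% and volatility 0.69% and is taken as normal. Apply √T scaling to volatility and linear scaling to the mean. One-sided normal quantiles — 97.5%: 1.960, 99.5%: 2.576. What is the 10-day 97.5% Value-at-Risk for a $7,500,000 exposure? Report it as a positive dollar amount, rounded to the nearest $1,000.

σ_{10d} = 0.69% × √10 = 2.182%; μ_{10d} = 10 × -0.023% = -0.230%.
VaR = −(-0.230%) + 1.960 × 2.182% = 4.507%.
On $7,500,000: 0.04507 × $7,500,000 = $338,025.

$338,000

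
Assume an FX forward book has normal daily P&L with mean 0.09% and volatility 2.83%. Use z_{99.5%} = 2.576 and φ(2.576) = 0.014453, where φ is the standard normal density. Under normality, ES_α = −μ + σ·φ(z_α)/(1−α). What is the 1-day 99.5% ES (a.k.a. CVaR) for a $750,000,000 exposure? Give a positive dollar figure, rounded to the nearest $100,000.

Tail multiplier: φ(z)/(1−α) = 0.014453 / 0.005 = 2.891.
ES = −(0.09%) + 2.83% × 2.891 = 8.092%.
On $750,000,000: 0.08092 × $750,000,000 = $60,690,000.

$60,700,000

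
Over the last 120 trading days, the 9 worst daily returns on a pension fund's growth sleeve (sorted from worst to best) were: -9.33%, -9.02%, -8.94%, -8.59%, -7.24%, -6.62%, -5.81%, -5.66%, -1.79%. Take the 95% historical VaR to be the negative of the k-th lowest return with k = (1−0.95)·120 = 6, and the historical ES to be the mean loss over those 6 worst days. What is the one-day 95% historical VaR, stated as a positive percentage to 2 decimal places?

k = 6; the 6th lowest return is -6.62%, so VaR = 6.62%.

6.62%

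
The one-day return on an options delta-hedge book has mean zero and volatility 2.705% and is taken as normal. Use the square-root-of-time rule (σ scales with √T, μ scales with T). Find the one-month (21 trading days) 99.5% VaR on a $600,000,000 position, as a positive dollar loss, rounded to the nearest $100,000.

$191,600,000

At 99.5%, z = 2.576.
σ_{21d} = 2.705% × √21 = 12.396%.
VaR = 2.576 × 12.396% = 31.932%.
On $600,000,000: 0.31932 × $600,000,000 = $191,592,000.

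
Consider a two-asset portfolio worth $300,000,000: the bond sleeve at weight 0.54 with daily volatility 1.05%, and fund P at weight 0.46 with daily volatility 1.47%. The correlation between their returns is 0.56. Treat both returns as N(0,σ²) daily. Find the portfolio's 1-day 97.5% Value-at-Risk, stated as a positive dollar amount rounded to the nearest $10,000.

σ_p² = 0.54²·1.05² + 0.46²·1.47² + 2·0.56·0.54·0.46·1.05·1.47 = 1.2081 (%²).
σ_p = √1.2081 = 1.099%.
At 97.5%, z = 1.960.
VaR = 1.960 × 1.099% = 2.154%; on $300,000,000 that is $6,462,000.

$6,460,000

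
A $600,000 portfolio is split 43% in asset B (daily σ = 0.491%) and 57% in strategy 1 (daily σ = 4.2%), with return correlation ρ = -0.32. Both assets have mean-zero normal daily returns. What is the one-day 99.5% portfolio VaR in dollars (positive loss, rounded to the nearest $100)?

σ_p² = 0.43²·0.491² + 0.57²·4.2² + 2·-0.32·0.43·0.57·0.491·4.2 = 5.4523 (%²).
σ_p = √5.4523 = 2.335%.
At 99.5%, z = 2.576.
VaR = 2.576 × 2.335% = 6.015%; on $600,000 that is $36,090.

$36,100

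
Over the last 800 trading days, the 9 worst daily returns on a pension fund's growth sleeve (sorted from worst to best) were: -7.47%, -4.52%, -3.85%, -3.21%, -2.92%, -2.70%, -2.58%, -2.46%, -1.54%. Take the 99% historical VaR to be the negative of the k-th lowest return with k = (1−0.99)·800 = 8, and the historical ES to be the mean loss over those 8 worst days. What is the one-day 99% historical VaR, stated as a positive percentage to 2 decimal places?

2.46%

k = 8; the 8th lowest return is -2.46%, so VaR = 2.46%.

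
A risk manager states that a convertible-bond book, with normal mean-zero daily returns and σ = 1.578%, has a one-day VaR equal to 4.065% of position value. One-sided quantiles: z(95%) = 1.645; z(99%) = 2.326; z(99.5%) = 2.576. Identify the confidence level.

Implied z = VaR/σ = 4.065 / 1.578 = 2.576.
This matches z(99.5%) = 2.576.

99.5%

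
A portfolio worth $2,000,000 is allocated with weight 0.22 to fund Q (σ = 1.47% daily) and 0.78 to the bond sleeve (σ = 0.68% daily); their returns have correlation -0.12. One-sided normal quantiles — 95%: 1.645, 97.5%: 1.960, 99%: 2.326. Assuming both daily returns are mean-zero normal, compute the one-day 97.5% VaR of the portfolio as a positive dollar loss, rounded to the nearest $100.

$23,000

σ_p² = 0.22²·1.47² + 0.78²·0.68² + 2·-0.12·0.22·0.78·1.47·0.68 = 0.3447 (%²).
σ_p = √0.3447 = 0.587%.
VaR = 1.960 × 0.587% = 1.151%; on $2,000,000 that is $23,020.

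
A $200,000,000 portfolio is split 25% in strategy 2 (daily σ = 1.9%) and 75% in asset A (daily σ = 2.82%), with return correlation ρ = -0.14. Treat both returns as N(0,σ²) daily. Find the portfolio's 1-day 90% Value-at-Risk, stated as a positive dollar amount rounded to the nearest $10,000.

σ_p² = 0.25²·1.9² + 0.75²·2.82² + 2·-0.14·0.25·0.75·1.9·2.82 = 4.4176 (%²).
σ_p = √4.4176 = 2.102%.
At 90%, z = 1.282.
VaR = 1.282 × 2.102% = 2.695%; on $200,000,000 that is $5,390,000.

$5,390,000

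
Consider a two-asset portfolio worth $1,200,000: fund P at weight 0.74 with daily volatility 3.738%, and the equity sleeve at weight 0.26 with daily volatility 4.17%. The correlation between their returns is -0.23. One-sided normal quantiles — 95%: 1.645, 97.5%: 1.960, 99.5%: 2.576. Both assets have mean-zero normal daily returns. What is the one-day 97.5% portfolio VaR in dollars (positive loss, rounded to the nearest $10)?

$64,190

σ_p² = 0.74²·3.738² + 0.26²·4.17² + 2·-0.23·0.74·0.26·3.738·4.17 = 7.4474 (%²).
σ_p = √7.4474 = 2.729%.
VaR = 1.960 × 2.729% = 5.349%; on $1,200,000 that is $64,188.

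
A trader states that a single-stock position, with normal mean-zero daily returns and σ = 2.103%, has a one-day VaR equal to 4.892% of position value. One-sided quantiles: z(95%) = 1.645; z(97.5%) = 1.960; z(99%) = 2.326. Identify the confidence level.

99%

Implied z = VaR/σ = 4.892 / 2.103 = 2.326.
This matches z(99%) = 2.326.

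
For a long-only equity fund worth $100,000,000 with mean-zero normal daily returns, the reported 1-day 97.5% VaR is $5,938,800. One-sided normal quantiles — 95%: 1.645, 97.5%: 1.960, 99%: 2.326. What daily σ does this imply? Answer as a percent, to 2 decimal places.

VaR as a fraction: $5,938,800 / $100,000,000 = 5.939%.
σ = VaR / z = 5.939% / 1.960 = 3.030%.

3.03%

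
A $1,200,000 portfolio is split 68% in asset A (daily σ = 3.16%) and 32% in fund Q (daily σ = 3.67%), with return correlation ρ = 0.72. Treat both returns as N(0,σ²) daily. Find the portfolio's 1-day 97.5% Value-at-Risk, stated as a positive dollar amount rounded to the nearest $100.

$73,000

σ_p² = 0.68²·3.16² + 0.32²·3.67² + 2·0.72·0.68·0.32·3.16·3.67 = 9.6305 (%²).
σ_p = √9.6305 = 3.103%.
At 97.5%, z = 1.960.
VaR = 1.960 × 3.103% = 6.082%; on $1,200,000 that is $72,984.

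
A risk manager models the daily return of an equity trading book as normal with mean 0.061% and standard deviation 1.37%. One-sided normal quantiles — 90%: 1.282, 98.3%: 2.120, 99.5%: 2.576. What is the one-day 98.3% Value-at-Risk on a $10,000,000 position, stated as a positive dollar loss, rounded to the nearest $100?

$284,300

VaR = −μ + z·σ = −(0.061%) + 2.120 × 1.37% = 2.843%.
On $10,000,000: 0.02843 × $10,000,000 = $284,300.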